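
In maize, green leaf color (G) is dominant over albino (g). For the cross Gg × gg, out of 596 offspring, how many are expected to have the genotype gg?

Punnett square for Gg × gg:
Offspring genotypes: 2 Gg, 2 gg
Total offspring: 4
Count with target: 2
Probability: 2/4 = 1/2
Expected count = 1/2 × 596 = 298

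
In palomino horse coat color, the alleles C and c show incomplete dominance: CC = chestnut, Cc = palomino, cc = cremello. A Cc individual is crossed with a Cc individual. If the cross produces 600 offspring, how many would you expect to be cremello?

Punnett square for Cc × Cc:
Offspring genotypes: 1 CC, 2 Cc, 1 cc
Phenotype counts: 1 chestnut, 2 palomino, 1 cremello
cremello: 1 out of 4 → fraction 1/4
Expected count = 1/4 × 600 = 150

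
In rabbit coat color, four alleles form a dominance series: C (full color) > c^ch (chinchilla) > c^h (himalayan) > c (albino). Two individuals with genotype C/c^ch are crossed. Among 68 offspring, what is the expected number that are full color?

Cross: C/c^ch × C/c^ch
Allele dominance: C > c^ch > c^h > c
Offspring genotypes: 1 C/C, 2 C/c^ch, 1 c^ch/c^ch
Phenotype counts: 3 full color, 1 chinchilla
full color: 3 out of 4 → fraction 3/4
Expected count = 3/4 × 68 = 51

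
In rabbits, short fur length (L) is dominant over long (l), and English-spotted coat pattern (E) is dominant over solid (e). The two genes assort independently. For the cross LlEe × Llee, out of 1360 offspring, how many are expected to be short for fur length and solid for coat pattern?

Dihybrid cross LlEe × Llee — consider each gene separately:
fur length: Ll × Ll → 1 LL, 2 Ll, 1 ll → 3 L_ : 1 ll (out of 4)
coat pattern: Ee × ee → 2 Ee, 2 ee → 2 E_ : 2 ee (out of 4)
Looking for: short (L_) and solid (ee)
P(short) = 3/4, P(solid) = 2/4
P(both) = 3/4 × 2/4 = 6/16 = 3/8
Expected count = 3/8 × 1360 = 510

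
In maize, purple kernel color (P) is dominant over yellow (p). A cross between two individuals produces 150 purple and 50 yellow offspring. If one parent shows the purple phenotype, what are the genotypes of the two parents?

Observed offspring: 150 purple, 50 yellow
The observed ratio simplifies to 3:1. Yellow (pp) offspring appear, so each parent must contribute one p allele. The parent stated to show purple carries P, so it is Pp. The other parent is then either Pp or pp: Pp × pp would give a 1:1 split, whereas Pp × Pp gives 3:1 — matching the data. So both parents are heterozygous (Pp × Pp).
Parent genotypes: Pp × Pp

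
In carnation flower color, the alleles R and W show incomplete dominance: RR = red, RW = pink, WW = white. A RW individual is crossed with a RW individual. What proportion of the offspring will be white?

Punnett square for RW × RW:
Offspring genotypes: 1 RR, 2 RW, 1 WW
Phenotype counts: 1 red, 2 pink, 1 white
white: 1 out of 4
Probability: 1/4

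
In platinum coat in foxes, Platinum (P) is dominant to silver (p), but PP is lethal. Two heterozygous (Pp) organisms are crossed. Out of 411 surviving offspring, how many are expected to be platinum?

Cross: Pp × Pp
Punnett square offspring (before lethality): 1 PP, 2 Pp, 1 pp
The PP genotype is lethal (embryos die); surviving offspring: 2 Pp, 1 pp
platinum: 2 out of 3 → fraction 2/3
Expected count = 2/3 × 411 = 274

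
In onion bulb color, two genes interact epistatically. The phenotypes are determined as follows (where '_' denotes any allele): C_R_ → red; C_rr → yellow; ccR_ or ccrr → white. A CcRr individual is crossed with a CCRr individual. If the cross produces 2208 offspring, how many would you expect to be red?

Cross: CcRr × CCRr — consider each gene separately:
C gene: Cc × CC → 2 CC, 2 Cc → 4 C_ (out of 4)
R gene: Rr × Rr → 1 RR, 2 Rr, 1 rr → 3 R_ : 1 rr (out of 4)
Genotype classes (out of 4 × 4 = 16): C_R_ = 4×3 = 12; C_rr = 4×1 = 4
Apply the phenotype rules: C_R_ (12) → red; C_rr (4) → yellow
Phenotype counts (out of 16): 12 red, 4 yellow
red: 12 out of 16 → fraction 3/4
Expected count = 3/4 × 2208 = 1656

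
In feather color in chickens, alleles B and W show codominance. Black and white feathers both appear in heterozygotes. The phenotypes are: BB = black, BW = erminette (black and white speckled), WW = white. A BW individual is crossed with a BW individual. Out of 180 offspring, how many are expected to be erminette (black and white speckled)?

Punnett square for BW × BW:
Offspring genotypes: 1 BB, 2 BW, 1 WW
Phenotype counts: 1 black, 2 erminette (black and white speckled), 1 white
erminette (black and white speckled): 2 out of 4 → fraction 1/2
Expected count = 1/2 × 180 = 90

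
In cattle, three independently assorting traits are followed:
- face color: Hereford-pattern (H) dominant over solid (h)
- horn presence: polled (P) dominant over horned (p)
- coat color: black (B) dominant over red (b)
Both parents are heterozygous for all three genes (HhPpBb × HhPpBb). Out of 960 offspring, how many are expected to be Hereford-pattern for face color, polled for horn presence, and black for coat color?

Trihybrid cross: HhPpBb × HhPpBb
Each trait segregates independently with a 3:1 phenotypic ratio, so each gene contributes 3/4 (dominant) or 1/4 (recessive).
Target: Hereford-pattern (face color), polled (horn presence), black (coat color)
Probability = product of independent per-trait probabilities
= 3/4 × 3/4 × 3/4 = 27/64
Expected count = 27/64 × 960 = 405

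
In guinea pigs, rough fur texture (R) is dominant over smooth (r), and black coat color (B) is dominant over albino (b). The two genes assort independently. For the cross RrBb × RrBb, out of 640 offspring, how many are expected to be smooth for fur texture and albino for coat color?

Dihybrid cross RrBb × RrBb — consider each gene separately:
fur texture: Rr × Rr → 1 RR, 2 Rr, 1 rr → 3 R_ : 1 rr (out of 4)
coat color: Bb × Bb → 1 BB, 2 Bb, 1 bb → 3 B_ : 1 bb (out of 4)
Looking for: smooth (rr) and albino (bb)
P(smooth) = 1/4, P(albino) = 1/4
P(both) = 1/4 × 1/4 = 1/16
Expected count = 1/16 × 640 = 40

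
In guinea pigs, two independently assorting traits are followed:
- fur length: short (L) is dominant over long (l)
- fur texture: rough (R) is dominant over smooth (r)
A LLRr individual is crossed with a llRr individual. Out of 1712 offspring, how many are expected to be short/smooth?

Dihybrid cross LLRr × llRr — consider each gene separately:
fur length: LL × ll → 4 Ll → 4 L_ (out of 4)
fur texture: Rr × Rr → 1 RR, 2 Rr, 1 rr → 3 R_ : 1 rr (out of 4)
Combine (counts out of 4 × 4 = 16): short/rough (L_R_) = 4×3 = 12; short/smooth (L_rr) = 4×1 = 4
Phenotype counts (out of 16): 12 short/rough, 4 short/smooth
short/smooth: 4 out of 16 → fraction 1/4
Expected count = 1/4 × 1712 = 428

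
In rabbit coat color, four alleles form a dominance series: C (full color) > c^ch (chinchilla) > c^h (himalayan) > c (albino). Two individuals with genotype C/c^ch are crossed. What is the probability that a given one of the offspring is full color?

Cross: C/c^ch × C/c^ch
Allele dominance: C > c^ch > c^h > c
Offspring genotypes: 1 C/C, 2 C/c^ch, 1 c^ch/c^ch
Phenotype counts: 3 full color, 1 chinchilla
full color: 3 out of 4
Probability: 3/4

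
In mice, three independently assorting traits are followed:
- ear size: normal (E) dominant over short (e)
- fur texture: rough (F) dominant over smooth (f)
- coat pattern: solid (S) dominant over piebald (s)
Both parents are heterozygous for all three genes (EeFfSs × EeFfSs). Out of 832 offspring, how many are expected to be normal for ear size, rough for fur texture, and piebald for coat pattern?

Trihybrid cross: EeFfSs × EeFfSs
Each trait segregates independently with a 3:1 phenotypic ratio, so each gene contributes 3/4 (dominant) or 1/4 (recessive).
Target: normal (ear size), rough (fur texture), piebald (coat pattern)
Probability = product of independent per-trait probabilities
= 3/4 × 3/4 × 1/4 = 9/64
Expected count = 9/64 × 832 = 117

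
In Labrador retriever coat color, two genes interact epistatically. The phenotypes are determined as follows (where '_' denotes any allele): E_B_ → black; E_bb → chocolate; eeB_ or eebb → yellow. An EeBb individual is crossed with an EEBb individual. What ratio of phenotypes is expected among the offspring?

Cross: EeBb × EEBb — consider each gene separately:
E gene: Ee × EE → 2 EE, 2 Ee → 4 E_ (out of 4)
B gene: Bb × Bb → 1 BB, 2 Bb, 1 bb → 3 B_ : 1 bb (out of 4)
Genotype classes (out of 4 × 4 = 16): E_B_ = 4×3 = 12; E_bb = 4×1 = 4
Apply the phenotype rules: E_B_ (12) → black; E_bb (4) → chocolate
Phenotype counts (out of 16): 12 black, 4 chocolate
Ratio: 3 black : 1 chocolate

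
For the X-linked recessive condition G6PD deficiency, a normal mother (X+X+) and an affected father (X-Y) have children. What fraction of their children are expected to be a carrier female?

Cross: X+X+ × X-Y
Offspring: 2 X+X-, 2 X+Y
Probability of a carrier female: 2/4 = 1/2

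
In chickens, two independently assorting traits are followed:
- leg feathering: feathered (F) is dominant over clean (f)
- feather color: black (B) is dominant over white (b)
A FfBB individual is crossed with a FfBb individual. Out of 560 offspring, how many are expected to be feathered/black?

Dihybrid cross FfBB × FfBb — consider each gene separately:
leg feathering: Ff × Ff → 1 FF, 2 Ff, 1 ff → 3 F_ : 1 ff (out of 4)
feather color: BB × Bb → 2 BB, 2 Bb → 4 B_ (out of 4)
Combine (counts out of 4 × 4 = 16): feathered/black (F_B_) = 3×4 = 12; clean/black (ffB_) = 1×4 = 4
Phenotype counts (out of 16): 12 feathered/black, 4 clean/black
feathered/black: 12 out of 16 → fraction 3/4
Expected count = 3/4 × 560 = 420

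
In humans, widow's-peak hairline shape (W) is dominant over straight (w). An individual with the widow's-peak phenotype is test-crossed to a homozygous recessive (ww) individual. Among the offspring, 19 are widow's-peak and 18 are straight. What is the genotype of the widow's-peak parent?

Test cross: ? × ww
Offspring: 19 widow's-peak, 18 straight — approximately 1:1.
A 1:1 ratio in a test cross indicates the unknown parent is heterozygous (Ww).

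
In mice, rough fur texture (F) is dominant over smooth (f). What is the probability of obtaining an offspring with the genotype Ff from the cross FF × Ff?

Punnett square for FF × Ff:
Offspring genotypes: 2 FF, 2 Ff
Total offspring: 4
Count with target: 2
Probability: 2/4 = 1/2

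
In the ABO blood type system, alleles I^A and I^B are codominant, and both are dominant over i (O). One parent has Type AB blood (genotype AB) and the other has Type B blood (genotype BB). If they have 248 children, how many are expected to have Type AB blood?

Cross: AB × BB
Possible offspring genotypes: 2 AB, 2 BB
Blood type counts: 2 Type AB, 2 Type B
Probability of Type AB: 2/4 = 1/2
Expected count = 1/2 × 248 = 124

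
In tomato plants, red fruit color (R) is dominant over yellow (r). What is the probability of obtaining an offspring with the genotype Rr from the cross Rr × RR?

Punnett square for Rr × RR:
Offspring genotypes: 2 RR, 2 Rr
Total offspring: 4
Count with target: 2
Probability: 2/4 = 1/2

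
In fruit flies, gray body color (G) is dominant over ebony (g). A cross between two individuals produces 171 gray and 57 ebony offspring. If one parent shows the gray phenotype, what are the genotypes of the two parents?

Observed offspring: 171 gray, 57 ebony
The observed ratio simplifies to 3:1. Ebony (gg) offspring appear, so each parent must contribute one g allele. The parent stated to show gray carries G, so it is Gg. The other parent is then either Gg or gg: Gg × gg would give a 1:1 split, whereas Gg × Gg gives 3:1 — matching the data. So both parents are heterozygous (Gg × Gg).
Parent genotypes: Gg × Gg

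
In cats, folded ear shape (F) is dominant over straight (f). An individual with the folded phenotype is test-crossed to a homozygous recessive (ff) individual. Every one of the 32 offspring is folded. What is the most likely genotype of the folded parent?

Test cross: ? × ff
All offspring are folded.
If the unknown parent were heterozygous (Ff), about half of 32 offspring would be straight; none are. The unknown parent is most likely homozygous dominant (FF).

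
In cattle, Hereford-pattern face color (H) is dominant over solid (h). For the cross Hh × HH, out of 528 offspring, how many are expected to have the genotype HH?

Punnett square for Hh × HH:
Offspring genotypes: 2 HH, 2 Hh
Total offspring: 4
Count with target: 2
Probability: 2/4 = 1/2
Expected count = 1/2 × 528 = 264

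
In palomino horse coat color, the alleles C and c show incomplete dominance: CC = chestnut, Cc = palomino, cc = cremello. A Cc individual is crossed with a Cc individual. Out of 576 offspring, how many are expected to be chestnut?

Punnett square for Cc × Cc:
Offspring genotypes: 1 CC, 2 Cc, 1 cc
Phenotype counts: 1 chestnut, 2 palomino, 1 cremello
chestnut: 1 out of 4 → fraction 1/4
Expected count = 1/4 × 576 = 144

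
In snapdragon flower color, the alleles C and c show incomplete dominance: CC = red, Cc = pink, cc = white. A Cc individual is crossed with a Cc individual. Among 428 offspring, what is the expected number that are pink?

Punnett square for Cc × Cc:
Offspring genotypes: 1 CC, 2 Cc, 1 cc
Phenotype counts: 1 red, 2 pink, 1 white
pink: 2 out of 4 → fraction 1/2
Expected count = 1/2 × 428 = 214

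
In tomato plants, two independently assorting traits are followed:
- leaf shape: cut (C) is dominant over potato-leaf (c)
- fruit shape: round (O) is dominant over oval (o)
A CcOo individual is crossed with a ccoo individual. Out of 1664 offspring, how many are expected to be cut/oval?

Dihybrid cross CcOo × ccoo — consider each gene separately:
leaf shape: Cc × cc → 2 Cc, 2 cc → 2 C_ : 2 cc (out of 4)
fruit shape: Oo × oo → 2 Oo, 2 oo → 2 O_ : 2 oo (out of 4)
Combine (counts out of 4 × 4 = 16): cut/round (C_O_) = 2×2 = 4; cut/oval (C_oo) = 2×2 = 4; potato-leaf/round (ccO_) = 2×2 = 4; potato-leaf/oval (ccoo) = 2×2 = 4
Phenotype counts (out of 16): 4 cut/round, 4 cut/oval, 4 potato-leaf/round, 4 potato-leaf/oval
cut/oval: 4 out of 16 → fraction 1/4
Expected count = 1/4 × 1664 = 416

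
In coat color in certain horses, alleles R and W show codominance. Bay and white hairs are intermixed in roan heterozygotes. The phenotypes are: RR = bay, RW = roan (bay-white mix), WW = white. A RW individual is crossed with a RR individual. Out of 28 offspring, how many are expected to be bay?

Punnett square for RW × RR:
Offspring genotypes: 2 RR, 2 RW
Phenotype counts: 2 bay, 2 roan (bay-white mix)
bay: 2 out of 4 → fraction 1/2
Expected count = 1/2 × 28 = 14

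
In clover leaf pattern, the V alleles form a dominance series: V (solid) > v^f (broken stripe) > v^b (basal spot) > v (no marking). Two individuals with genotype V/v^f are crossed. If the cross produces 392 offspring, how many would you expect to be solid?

Cross: V/v^f × V/v^f
Allele dominance: V > v^f > v^b > v
Offspring genotypes: 1 V/V, 2 V/v^f, 1 v^f/v^f
Phenotype counts: 3 solid, 1 broken stripe
solid: 3 out of 4 → fraction 3/4
Expected count = 3/4 × 392 = 294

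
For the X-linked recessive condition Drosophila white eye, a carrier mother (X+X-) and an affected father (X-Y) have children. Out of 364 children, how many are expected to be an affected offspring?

Cross: X+X- × X-Y
Offspring: 1 X+X-, 1 X+Y, 1 X-X-, 1 X-Y
Probability of an affected offspring: 2/4 = 1/2
Expected count = 1/2 × 364 = 182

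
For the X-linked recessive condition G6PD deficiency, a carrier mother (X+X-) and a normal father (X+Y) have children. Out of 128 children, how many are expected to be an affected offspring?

Cross: X+X- × X+Y
Offspring: 1 X+X+, 1 X+Y, 1 X+X-, 1 X-Y
Probability of an affected offspring: 1/4
Expected count = 1/4 × 128 = 32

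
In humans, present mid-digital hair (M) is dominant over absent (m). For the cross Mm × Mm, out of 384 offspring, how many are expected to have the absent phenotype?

Punnett square for Mm × Mm:
Offspring genotypes: 1 MM, 2 Mm, 1 mm
Total offspring: 4
Count with target: 1
Probability: 1/4
Expected count = 1/4 × 384 = 96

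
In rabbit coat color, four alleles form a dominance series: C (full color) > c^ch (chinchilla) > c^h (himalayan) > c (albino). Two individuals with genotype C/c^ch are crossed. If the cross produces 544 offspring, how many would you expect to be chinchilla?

Cross: C/c^ch × C/c^ch
Allele dominance: C > c^ch > c^h > c
Offspring genotypes: 1 C/C, 2 C/c^ch, 1 c^ch/c^ch
Phenotype counts: 3 full color, 1 chinchilla
chinchilla: 1 out of 4 → fraction 1/4
Expected count = 1/4 × 544 = 136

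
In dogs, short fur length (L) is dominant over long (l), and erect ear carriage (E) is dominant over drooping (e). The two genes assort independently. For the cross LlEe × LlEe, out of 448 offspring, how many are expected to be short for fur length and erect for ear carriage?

Dihybrid cross LlEe × LlEe — consider each gene separately:
fur length: Ll × Ll → 1 LL, 2 Ll, 1 ll → 3 L_ : 1 ll (out of 4)
ear carriage: Ee × Ee → 1 EE, 2 Ee, 1 ee → 3 E_ : 1 ee (out of 4)
Looking for: short (L_) and erect (E_)
P(short) = 3/4, P(erect) = 3/4
P(both) = 3/4 × 3/4 = 9/16
Expected count = 9/16 × 448 = 252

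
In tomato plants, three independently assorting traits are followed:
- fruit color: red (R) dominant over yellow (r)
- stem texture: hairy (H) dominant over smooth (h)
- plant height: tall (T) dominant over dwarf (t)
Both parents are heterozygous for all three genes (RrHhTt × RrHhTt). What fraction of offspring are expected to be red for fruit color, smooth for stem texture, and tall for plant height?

Trihybrid cross: RrHhTt × RrHhTt
Each trait segregates independently with a 3:1 phenotypic ratio, so each gene contributes 3/4 (dominant) or 1/4 (recessive).
Target: red (fruit color), smooth (stem texture), tall (plant height)
Probability = product of independent per-trait probabilities
= 3/4 × 1/4 × 3/4 = 9/64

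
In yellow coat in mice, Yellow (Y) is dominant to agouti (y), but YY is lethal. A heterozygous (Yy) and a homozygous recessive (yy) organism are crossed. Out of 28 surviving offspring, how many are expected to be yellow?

Cross: Yy × yy
Punnett square offspring (before lethality): 2 Yy, 2 yy
No YY offspring are produced in this cross.
yellow: 2 out of 4 → fraction 1/2
Expected count = 1/2 × 28 = 14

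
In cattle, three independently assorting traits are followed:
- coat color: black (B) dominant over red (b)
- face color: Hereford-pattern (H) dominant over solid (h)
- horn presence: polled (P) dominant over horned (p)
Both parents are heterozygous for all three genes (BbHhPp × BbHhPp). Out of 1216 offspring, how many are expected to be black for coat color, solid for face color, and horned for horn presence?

Trihybrid cross: BbHhPp × BbHhPp
Each trait segregates independently with a 3:1 phenotypic ratio, so each gene contributes 3/4 (dominant) or 1/4 (recessive).
Target: black (coat color), solid (face color), horned (horn presence)
Probability = product of independent per-trait probabilities
= 3/4 × 1/4 × 1/4 = 3/64
Expected count = 3/64 × 1216 = 57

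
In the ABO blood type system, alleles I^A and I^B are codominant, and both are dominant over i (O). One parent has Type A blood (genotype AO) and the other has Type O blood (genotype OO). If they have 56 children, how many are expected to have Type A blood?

Cross: AO × OO
Possible offspring genotypes: 2 AO, 2 OO
Blood type counts: 2 Type A, 2 Type O
Probability of Type A: 2/4 = 1/2
Expected count = 1/2 × 56 = 28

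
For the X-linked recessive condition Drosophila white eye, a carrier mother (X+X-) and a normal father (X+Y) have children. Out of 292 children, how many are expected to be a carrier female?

Cross: X+X- × X+Y
Offspring: 1 X+X+, 1 X+Y, 1 X+X-, 1 X-Y
Probability of a carrier female: 1/4
Expected count = 1/4 × 292 = 73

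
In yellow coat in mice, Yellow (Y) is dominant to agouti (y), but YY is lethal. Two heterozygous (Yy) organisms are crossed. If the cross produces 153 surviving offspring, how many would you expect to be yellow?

Cross: Yy × Yy
Punnett square offspring (before lethality): 1 YY, 2 Yy, 1 yy
The YY genotype is lethal (embryos die); surviving offspring: 2 Yy, 1 yy
yellow: 2 out of 3 → fraction 2/3
Expected count = 2/3 × 153 = 102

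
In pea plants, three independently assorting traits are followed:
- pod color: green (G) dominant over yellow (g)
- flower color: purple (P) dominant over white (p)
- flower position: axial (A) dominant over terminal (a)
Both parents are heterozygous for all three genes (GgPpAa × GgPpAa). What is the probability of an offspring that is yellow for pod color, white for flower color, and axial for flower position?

Trihybrid cross: GgPpAa × GgPpAa
Each trait segregates independently with a 3:1 phenotypic ratio, so each gene contributes 3/4 (dominant) or 1/4 (recessive).
Target: yellow (pod color), white (flower color), axial (flower position)
Probability = product of independent per-trait probabilities
= 1/4 × 1/4 × 3/4 = 3/64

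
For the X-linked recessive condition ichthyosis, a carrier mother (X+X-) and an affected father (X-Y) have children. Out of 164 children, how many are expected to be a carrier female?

Cross: X+X- × X-Y
Offspring: 1 X+X-, 1 X+Y, 1 X-X-, 1 X-Y
Probability of a carrier female: 1/4
Expected count = 1/4 × 164 = 41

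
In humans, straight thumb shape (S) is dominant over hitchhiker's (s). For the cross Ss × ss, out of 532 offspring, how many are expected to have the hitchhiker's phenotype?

Punnett square for Ss × ss:
Offspring genotypes: 2 Ss, 2 ss
Total offspring: 4
Count with target: 2
Probability: 2/4 = 1/2
Expected count = 1/2 × 532 = 266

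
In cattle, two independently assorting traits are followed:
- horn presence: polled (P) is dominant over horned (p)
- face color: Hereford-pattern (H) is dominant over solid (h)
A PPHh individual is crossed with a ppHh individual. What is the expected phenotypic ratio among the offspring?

Dihybrid cross PPHh × ppHh — consider each gene separately:
horn presence: PP × pp → 4 Pp → 4 P_ (out of 4)
face color: Hh × Hh → 1 HH, 2 Hh, 1 hh → 3 H_ : 1 hh (out of 4)
Combine (counts out of 4 × 4 = 16): polled/Hereford-pattern (P_H_) = 4×3 = 12; polled/solid (P_hh) = 4×1 = 4
Phenotype counts (out of 16): 12 polled/Hereford-pattern, 4 polled/solid
Ratio: 3 polled/Hereford-pattern : 1 polled/solid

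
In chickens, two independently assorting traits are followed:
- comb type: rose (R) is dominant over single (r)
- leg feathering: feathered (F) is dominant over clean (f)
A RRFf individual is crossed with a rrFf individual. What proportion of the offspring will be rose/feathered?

Dihybrid cross RRFf × rrFf — consider each gene separately:
comb type: RR × rr → 4 Rr → 4 R_ (out of 4)
leg feathering: Ff × Ff → 1 FF, 2 Ff, 1 ff → 3 F_ : 1 ff (out of 4)
Combine (counts out of 4 × 4 = 16): rose/feathered (R_F_) = 4×3 = 12; rose/clean (R_ff) = 4×1 = 4
Phenotype counts (out of 16): 12 rose/feathered, 4 rose/clean
rose/feathered: 12 out of 16
Probability: 12/16 = 3/4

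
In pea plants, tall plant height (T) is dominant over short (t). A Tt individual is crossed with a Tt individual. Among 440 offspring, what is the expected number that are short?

Punnett square for Tt × Tt:
Offspring genotypes: 1 TT, 2 Tt, 1 tt
tall: 3, short: 1
short: 1 out of 4 → fraction 1/4
Expected count = 1/4 × 440 = 110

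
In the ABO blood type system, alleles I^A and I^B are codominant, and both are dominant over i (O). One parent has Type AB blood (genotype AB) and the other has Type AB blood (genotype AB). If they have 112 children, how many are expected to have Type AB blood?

Cross: AB × AB
Possible offspring genotypes: 1 AA, 2 AB, 1 BB
Blood type counts: 1 Type A, 2 Type AB, 1 Type B
Probability of Type AB: 2/4 = 1/2
Expected count = 1/2 × 112 = 56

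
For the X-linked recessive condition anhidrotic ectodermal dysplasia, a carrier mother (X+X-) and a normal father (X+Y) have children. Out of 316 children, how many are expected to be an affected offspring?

Cross: X+X- × X+Y
Offspring: 1 X+X+, 1 X+Y, 1 X+X-, 1 X-Y
Probability of an affected offspring: 1/4
Expected count = 1/4 × 316 = 79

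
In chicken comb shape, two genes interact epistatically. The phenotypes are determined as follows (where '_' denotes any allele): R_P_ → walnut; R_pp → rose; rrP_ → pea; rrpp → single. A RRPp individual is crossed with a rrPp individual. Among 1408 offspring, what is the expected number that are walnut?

Cross: RRPp × rrPp — consider each gene separately:
R gene: RR × rr → 4 Rr → 4 R_ (out of 4)
P gene: Pp × Pp → 1 PP, 2 Pp, 1 pp → 3 P_ : 1 pp (out of 4)
Genotype classes (out of 4 × 4 = 16): R_P_ = 4×3 = 12; R_pp = 4×1 = 4
Apply the phenotype rules: R_P_ (12) → walnut; R_pp (4) → rose
Phenotype counts (out of 16): 12 walnut, 4 rose
walnut: 12 out of 16 → fraction 3/4
Expected count = 3/4 × 1408 = 1056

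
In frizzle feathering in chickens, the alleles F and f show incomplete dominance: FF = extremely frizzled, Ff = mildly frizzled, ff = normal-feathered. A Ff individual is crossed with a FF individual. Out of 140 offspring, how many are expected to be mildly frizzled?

Punnett square for Ff × FF:
Offspring genotypes: 2 FF, 2 Ff
Phenotype counts: 2 extremely frizzled, 2 mildly frizzled
mildly frizzled: 2 out of 4 → fraction 1/2
Expected count = 1/2 × 140 = 70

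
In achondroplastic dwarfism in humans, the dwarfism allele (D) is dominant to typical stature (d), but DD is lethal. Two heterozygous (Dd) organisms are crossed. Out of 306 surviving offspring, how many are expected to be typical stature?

Cross: Dd × Dd
Punnett square offspring (before lethality): 1 DD, 2 Dd, 1 dd
The DD genotype is lethal (embryos die); surviving offspring: 2 Dd, 1 dd
typical stature: 1 out of 3 → fraction 1/3
Expected count = 1/3 × 306 = 102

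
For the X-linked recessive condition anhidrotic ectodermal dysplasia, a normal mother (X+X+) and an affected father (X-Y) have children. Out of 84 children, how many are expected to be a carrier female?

Cross: X+X+ × X-Y
Offspring: 2 X+X-, 2 X+Y
Probability of a carrier female: 2/4 = 1/2
Expected count = 1/2 × 84 = 42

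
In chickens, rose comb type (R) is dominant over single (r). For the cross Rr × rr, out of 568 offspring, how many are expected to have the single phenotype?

Punnett square for Rr × rr:
Offspring genotypes: 2 Rr, 2 rr
Total offspring: 4
Count with target: 2
Probability: 2/4 = 1/2
Expected count = 1/2 × 568 = 284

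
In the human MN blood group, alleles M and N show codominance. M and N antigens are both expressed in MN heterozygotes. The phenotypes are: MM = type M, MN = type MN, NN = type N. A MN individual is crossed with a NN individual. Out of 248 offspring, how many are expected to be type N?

Punnett square for MN × NN:
Offspring genotypes: 2 MN, 2 NN
Phenotype counts: 2 type MN, 2 type N
type N: 2 out of 4 → fraction 1/2
Expected count = 1/2 × 248 = 124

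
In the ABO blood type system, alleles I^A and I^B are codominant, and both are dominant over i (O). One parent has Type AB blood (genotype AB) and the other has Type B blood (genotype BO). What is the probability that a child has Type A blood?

Cross: AB × BO
Possible offspring genotypes: 1 AB, 1 AO, 1 BB, 1 BO
Blood type counts: 1 Type AB, 1 Type A, 2 Type B
Probability of Type A: 1/4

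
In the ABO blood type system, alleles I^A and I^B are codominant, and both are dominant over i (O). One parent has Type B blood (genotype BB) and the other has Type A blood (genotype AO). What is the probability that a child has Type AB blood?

Cross: BB × AO
Possible offspring genotypes: 2 AB, 2 BO
Blood type counts: 2 Type AB, 2 Type B
Probability of Type AB: 2/4 = 1/2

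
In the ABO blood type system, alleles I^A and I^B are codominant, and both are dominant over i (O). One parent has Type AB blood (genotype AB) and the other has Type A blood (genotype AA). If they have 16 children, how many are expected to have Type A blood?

Cross: AB × AA
Possible offspring genotypes: 2 AA, 2 AB
Blood type counts: 2 Type A, 2 Type AB
Probability of Type A: 2/4 = 1/2
Expected count = 1/2 × 16 = 8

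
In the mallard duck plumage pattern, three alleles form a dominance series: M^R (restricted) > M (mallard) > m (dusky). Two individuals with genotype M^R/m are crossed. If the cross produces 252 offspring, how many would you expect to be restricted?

Cross: M^R/m × M^R/m
Allele dominance: M^R > M > m
Offspring genotypes: 1 M^R/M^R, 2 M^R/m, 1 m/m
Phenotype counts: 3 restricted, 1 dusky
restricted: 3 out of 4 → fraction 3/4
Expected count = 3/4 × 252 = 189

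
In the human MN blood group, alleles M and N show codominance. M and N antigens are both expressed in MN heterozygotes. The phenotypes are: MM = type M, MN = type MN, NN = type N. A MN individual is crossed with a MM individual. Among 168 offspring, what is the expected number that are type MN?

Punnett square for MN × MM:
Offspring genotypes: 2 MM, 2 MN
Phenotype counts: 2 type M, 2 type MN
type MN: 2 out of 4 → fraction 1/2
Expected count = 1/2 × 168 = 84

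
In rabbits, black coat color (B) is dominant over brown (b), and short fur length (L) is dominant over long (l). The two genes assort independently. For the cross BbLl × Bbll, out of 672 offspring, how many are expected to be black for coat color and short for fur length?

Dihybrid cross BbLl × Bbll — consider each gene separately:
coat color: Bb × Bb → 1 BB, 2 Bb, 1 bb → 3 B_ : 1 bb (out of 4)
fur length: Ll × ll → 2 Ll, 2 ll → 2 L_ : 2 ll (out of 4)
Looking for: black (B_) and short (L_)
P(black) = 3/4, P(short) = 2/4
P(both) = 3/4 × 2/4 = 6/16 = 3/8
Expected count = 3/8 × 672 = 252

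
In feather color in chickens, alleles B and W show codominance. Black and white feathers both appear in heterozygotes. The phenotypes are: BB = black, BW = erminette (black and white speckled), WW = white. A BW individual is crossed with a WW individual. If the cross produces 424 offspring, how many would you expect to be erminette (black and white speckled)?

Punnett square for BW × WW:
Offspring genotypes: 2 BW, 2 WW
Phenotype counts: 2 erminette (black and white speckled), 2 white
erminette (black and white speckled): 2 out of 4 → fraction 1/2
Expected count = 1/2 × 424 = 212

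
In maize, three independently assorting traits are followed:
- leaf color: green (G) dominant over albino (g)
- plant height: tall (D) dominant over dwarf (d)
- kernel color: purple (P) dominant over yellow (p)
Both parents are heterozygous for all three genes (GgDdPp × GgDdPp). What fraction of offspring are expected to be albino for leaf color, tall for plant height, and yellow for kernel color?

Trihybrid cross: GgDdPp × GgDdPp
Each trait segregates independently with a 3:1 phenotypic ratio, so each gene contributes 3/4 (dominant) or 1/4 (recessive).
Target: albino (leaf color), tall (plant height), yellow (kernel color)
Probability = product of independent per-trait probabilities
= 1/4 × 3/4 × 1/4 = 3/64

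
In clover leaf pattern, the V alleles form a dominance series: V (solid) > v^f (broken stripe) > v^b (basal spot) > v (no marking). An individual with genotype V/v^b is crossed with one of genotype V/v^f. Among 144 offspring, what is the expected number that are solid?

Cross: V/v^b × V/v^f
Allele dominance: V > v^f > v^b > v
Offspring genotypes: 1 V/V, 1 V/v^f, 1 V/v^b, 1 v^f/v^b
Phenotype counts: 3 solid, 1 broken stripe
solid: 3 out of 4 → fraction 3/4
Expected count = 3/4 × 144 = 108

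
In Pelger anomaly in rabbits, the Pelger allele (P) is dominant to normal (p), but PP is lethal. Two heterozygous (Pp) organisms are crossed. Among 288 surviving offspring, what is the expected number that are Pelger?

Cross: Pp × Pp
Punnett square offspring (before lethality): 1 PP, 2 Pp, 1 pp
The PP genotype is lethal (embryos die); surviving offspring: 2 Pp, 1 pp
Pelger: 2 out of 3 → fraction 2/3
Expected count = 2/3 × 288 = 192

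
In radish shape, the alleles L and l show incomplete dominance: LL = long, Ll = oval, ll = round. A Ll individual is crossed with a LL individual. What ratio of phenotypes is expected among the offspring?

Punnett square for Ll × LL:
Offspring genotypes: 2 LL, 2 Ll
Phenotype counts: 2 long, 2 oval
Ratio: 1 long : 1 oval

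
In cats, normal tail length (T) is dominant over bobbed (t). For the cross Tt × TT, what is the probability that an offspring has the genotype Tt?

Punnett square for Tt × TT:
Offspring genotypes: 2 TT, 2 Tt
Total offspring: 4
Count with target: 2
Probability: 2/4 = 1/2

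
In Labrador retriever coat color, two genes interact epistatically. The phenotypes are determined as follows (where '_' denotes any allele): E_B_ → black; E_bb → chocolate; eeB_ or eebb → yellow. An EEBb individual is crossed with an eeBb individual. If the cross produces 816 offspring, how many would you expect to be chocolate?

Cross: EEBb × eeBb — consider each gene separately:
E gene: EE × ee → 4 Ee → 4 E_ (out of 4)
B gene: Bb × Bb → 1 BB, 2 Bb, 1 bb → 3 B_ : 1 bb (out of 4)
Genotype classes (out of 4 × 4 = 16): E_B_ = 4×3 = 12; E_bb = 4×1 = 4
Apply the phenotype rules: E_B_ (12) → black; E_bb (4) → chocolate
Phenotype counts (out of 16): 12 black, 4 chocolate
chocolate: 4 out of 16 → fraction 1/4
Expected count = 1/4 × 816 = 204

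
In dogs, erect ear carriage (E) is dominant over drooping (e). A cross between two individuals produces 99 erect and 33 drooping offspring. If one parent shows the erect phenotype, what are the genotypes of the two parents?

Observed offspring: 99 erect, 33 drooping
The observed ratio simplifies to 3:1. Drooping (ee) offspring appear, so each parent must contribute one e allele. The parent stated to show erect carries E, so it is Ee. The other parent is then either Ee or ee: Ee × ee would give a 1:1 split, whereas Ee × Ee gives 3:1 — matching the data. So both parents are heterozygous (Ee × Ee).
Parent genotypes: Ee × Ee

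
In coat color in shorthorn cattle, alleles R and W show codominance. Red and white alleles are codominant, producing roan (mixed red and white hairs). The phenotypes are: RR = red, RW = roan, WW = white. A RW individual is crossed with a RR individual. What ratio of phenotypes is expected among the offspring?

Punnett square for RW × RR:
Offspring genotypes: 2 RR, 2 RW
Phenotype counts: 2 red, 2 roan
Ratio: 1 red : 1 roan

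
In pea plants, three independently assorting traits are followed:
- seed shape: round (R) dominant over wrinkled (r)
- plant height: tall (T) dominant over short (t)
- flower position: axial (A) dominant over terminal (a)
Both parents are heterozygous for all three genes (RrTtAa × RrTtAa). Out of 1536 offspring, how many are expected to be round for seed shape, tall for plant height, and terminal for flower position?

Trihybrid cross: RrTtAa × RrTtAa
Each trait segregates independently with a 3:1 phenotypic ratio, so each gene contributes 3/4 (dominant) or 1/4 (recessive).
Target: round (seed shape), tall (plant height), terminal (flower position)
Probability = product of independent per-trait probabilities
= 3/4 × 3/4 × 1/4 = 9/64
Expected count = 9/64 × 1536 = 216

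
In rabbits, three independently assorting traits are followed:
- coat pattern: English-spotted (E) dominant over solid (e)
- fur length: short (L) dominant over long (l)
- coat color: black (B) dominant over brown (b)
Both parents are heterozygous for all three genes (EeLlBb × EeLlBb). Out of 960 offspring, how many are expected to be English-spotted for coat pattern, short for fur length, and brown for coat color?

Trihybrid cross: EeLlBb × EeLlBb
Each trait segregates independently with a 3:1 phenotypic ratio, so each gene contributes 3/4 (dominant) or 1/4 (recessive).
Target: English-spotted (coat pattern), short (fur length), brown (coat color)
Probability = product of independent per-trait probabilities
= 3/4 × 3/4 × 1/4 = 9/64
Expected count = 9/64 × 960 = 135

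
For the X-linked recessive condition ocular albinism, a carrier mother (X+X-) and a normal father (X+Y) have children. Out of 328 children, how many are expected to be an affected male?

Cross: X+X- × X+Y
Offspring: 1 X+X+, 1 X+Y, 1 X+X-, 1 X-Y
Probability of an affected male: 1/4
Expected count = 1/4 × 328 = 82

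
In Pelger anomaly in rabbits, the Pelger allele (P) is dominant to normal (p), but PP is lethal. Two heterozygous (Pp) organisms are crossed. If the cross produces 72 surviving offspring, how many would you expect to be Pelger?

Cross: Pp × Pp
Punnett square offspring (before lethality): 1 PP, 2 Pp, 1 pp
The PP genotype is lethal (embryos die); surviving offspring: 2 Pp, 1 pp
Pelger: 2 out of 3 → fraction 2/3
Expected count = 2/3 × 72 = 48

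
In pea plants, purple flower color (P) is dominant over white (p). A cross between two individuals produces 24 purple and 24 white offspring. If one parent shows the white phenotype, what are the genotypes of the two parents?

Observed offspring: 24 purple, 24 white
The observed ratio simplifies to 1:1. One parent shows white, so its genotype must be pp. A 1:1 offspring split requires the other parent to be heterozygous (Pp).
Parent genotypes: pp × Pp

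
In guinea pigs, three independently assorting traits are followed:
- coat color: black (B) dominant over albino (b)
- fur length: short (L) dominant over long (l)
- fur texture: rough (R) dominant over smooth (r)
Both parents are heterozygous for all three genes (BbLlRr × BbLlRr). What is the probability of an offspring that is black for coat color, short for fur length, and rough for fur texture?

Trihybrid cross: BbLlRr × BbLlRr
Each trait segregates independently with a 3:1 phenotypic ratio, so each gene contributes 3/4 (dominant) or 1/4 (recessive).
Target: black (coat color), short (fur length), rough (fur texture)
Probability = product of independent per-trait probabilities
= 3/4 × 3/4 × 3/4 = 27/64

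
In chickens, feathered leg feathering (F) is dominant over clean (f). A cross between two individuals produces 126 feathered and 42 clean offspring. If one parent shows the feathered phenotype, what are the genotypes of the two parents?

Observed offspring: 126 feathered, 42 clean
The observed ratio simplifies to 3:1. Clean (ff) offspring appear, so each parent must contribute one f allele. The parent stated to show feathered carries F, so it is Ff. The other parent is then either Ff or ff: Ff × ff would give a 1:1 split, whereas Ff × Ff gives 3:1 — matching the data. So both parents are heterozygous (Ff × Ff).
Parent genotypes: Ff × Ff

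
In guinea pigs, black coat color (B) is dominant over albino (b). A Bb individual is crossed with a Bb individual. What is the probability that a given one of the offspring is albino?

Punnett square for Bb × Bb:
Offspring genotypes: 1 BB, 2 Bb, 1 bb
black: 3, albino: 1
albino: 1 out of 4
Probability: 1/4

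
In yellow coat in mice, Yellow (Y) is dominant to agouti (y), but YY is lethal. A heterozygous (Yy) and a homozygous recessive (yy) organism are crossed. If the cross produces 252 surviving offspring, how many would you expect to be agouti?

Cross: Yy × yy
Punnett square offspring (before lethality): 2 Yy, 2 yy
No YY offspring are produced in this cross.
agouti: 2 out of 4 → fraction 1/2
Expected count = 1/2 × 252 = 126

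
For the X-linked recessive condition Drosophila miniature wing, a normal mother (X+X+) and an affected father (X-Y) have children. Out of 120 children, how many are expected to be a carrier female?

Cross: X+X+ × X-Y
Offspring: 2 X+X-, 2 X+Y
Probability of a carrier female: 2/4 = 1/2
Expected count = 1/2 × 120 = 60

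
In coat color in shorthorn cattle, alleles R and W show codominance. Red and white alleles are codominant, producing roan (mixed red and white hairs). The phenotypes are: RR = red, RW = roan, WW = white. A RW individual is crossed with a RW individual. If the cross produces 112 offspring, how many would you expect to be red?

Punnett square for RW × RW:
Offspring genotypes: 1 RR, 2 RW, 1 WW
Phenotype counts: 1 red, 2 roan, 1 white
red: 1 out of 4 → fraction 1/4
Expected count = 1/4 × 112 = 28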